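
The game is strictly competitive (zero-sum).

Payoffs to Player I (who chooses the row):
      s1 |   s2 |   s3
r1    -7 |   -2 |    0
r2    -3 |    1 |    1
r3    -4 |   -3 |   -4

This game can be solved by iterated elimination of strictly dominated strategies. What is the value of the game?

-3

Column s2 is strictly dominated by s1 for Player II (-7<-2, -3<1, -4<-3); eliminate s2.
Row r1 is strictly dominated by row r2 (-3>-7, 1>0); eliminate r1.
Row r3 is strictly dominated by row r2 (-3>-4, 1>-4); eliminate r3.
Column s3 is strictly dominated by s1 for Player II (-3<1); eliminate s3.
Only (r2, s1) remains, with payoff -3.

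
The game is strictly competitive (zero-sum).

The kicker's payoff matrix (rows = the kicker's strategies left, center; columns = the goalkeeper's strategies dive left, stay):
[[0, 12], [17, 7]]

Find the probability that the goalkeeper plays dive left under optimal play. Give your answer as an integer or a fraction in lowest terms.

5/22

Row minima are 0 and 7, so the kicker's maximin is 7; column maxima are 17 and 12, so the goalkeeper's minimax is 12. These differ, so the equilibrium is in mixed strategies.
Let the goalkeeper play dive left with probability q. The kicker is indifferent when 12(1−q) = 17q + 7(1−q), giving q = 5/22.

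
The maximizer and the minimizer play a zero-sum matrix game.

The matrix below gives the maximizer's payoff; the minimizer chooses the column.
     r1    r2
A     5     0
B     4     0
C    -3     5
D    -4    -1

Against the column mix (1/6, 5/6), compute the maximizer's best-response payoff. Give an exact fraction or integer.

A: (5)·(1/6) + (0)·(5/6) = 5/6.
B: (4)·(1/6) + (0)·(5/6) = 2/3.
C: (-3)·(1/6) + (5)·(5/6) = 11/3.
D: (-4)·(1/6) + (-1)·(5/6) = -3/2.
The best pure response is C with expected payoff 11/3.

11/3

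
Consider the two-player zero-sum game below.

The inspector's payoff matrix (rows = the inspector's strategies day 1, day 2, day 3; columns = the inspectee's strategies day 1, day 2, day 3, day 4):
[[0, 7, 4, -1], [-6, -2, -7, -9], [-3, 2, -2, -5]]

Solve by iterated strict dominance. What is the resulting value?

Row day 3 is strictly dominated by row day 1 (0>-3, 7>2, 4>-2, -1>-5); eliminate day 3.
Row day 2 is strictly dominated by row day 1 (0>-6, 7>-2, 4>-7, -1>-9); eliminate day 2.
Column day 1 is strictly dominated by day 4 for the inspectee (-1<0); eliminate day 1.
Column day 3 is strictly dominated by day 4 for the inspectee (-1<4); eliminate day 3.
Column day 2 is strictly dominated by day 4 for the inspectee (-1<7); eliminate day 2.
Only (day 1, day 4) remains, with payoff -1.

-1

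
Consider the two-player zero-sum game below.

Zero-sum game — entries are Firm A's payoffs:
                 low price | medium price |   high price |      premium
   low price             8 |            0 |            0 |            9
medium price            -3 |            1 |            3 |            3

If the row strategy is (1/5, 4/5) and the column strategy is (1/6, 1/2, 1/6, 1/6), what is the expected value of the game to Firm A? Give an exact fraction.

Against (1/6, 1/2, 1/6, 1/6), each row's expected payoff is low price: 17/6; medium price: 1.
Taking the (1/5, 4/5)-weighted average: (1/5)·(17/6) + (4/5)·(1) = 41/30.

41/30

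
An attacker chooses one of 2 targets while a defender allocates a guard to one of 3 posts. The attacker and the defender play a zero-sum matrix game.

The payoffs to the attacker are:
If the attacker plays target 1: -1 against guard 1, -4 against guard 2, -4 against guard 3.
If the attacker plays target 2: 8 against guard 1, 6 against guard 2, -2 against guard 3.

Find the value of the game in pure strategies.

-2

Row minima: -4, -2 → the attacker's maximin is -2.
Column maxima: 8, 6, -2 → the defender's minimax is -2.
They coincide at (target 2, guard 3), so the value is -2.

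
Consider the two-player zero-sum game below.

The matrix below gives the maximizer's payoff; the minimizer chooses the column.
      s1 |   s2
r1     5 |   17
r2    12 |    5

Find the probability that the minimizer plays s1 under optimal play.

12/19

Row minima are 5 and 5, so the maximizer's maximin is 5; column maxima are 12 and 17, so the minimizer's minimax is 12. These differ, so the equilibrium is in mixed strategies.
Let the minimizer play s1 with probability q. The maximizer is indifferent when 5q + 17(1−q) = 12q + 5(1−q), giving q = 12/19.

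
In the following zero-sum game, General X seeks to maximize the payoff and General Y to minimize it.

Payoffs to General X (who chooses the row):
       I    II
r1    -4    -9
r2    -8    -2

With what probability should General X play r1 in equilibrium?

Row minima are -9 and -8, so General X's maximin is -8; column maxima are -4 and -2, so General Y's minimax is -4. These differ, so the equilibrium is in mixed strategies.
Let General X play r1 with probability p. General Y is indifferent when −4p − 8(1−p) = −9p − 2(1−p), giving p = 6/11.

6/11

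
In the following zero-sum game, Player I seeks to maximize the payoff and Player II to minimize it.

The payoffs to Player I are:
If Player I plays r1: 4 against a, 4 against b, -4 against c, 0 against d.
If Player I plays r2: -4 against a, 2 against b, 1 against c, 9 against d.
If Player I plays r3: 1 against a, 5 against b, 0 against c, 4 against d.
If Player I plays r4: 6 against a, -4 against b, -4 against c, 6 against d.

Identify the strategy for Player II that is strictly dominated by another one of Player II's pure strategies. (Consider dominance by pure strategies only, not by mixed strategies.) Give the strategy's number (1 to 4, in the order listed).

Player II prefers columns that give Player I less. Compare d with c: -4 < 0, 1 < 9, 0 < 4, -4 < 6.
So c strictly dominates d for Player II; d is strictly dominated.

4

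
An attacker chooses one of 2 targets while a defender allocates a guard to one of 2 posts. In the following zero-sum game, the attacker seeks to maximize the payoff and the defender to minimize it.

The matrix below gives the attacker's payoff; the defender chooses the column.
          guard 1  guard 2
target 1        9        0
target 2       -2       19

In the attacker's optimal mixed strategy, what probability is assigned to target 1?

7/10

Row minima are 0 and -2, so the attacker's maximin is 0; column maxima are 9 and 19, so the defender's minimax is 9. These differ, so the equilibrium is in mixed strategies.
Let the attacker play target 1 with probability p. The defender is indifferent when 9p − 2(1−p) = 19(1−p), giving p = 7/10.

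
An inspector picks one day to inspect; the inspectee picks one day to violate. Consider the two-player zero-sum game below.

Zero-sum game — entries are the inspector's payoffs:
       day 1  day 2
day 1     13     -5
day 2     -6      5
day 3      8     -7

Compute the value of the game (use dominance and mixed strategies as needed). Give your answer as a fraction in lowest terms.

Row day 3 is strictly dominated by row day 1, so the inspector never plays it.
The remaining 2×2 game on (day 1, day 2) × (day 1, day 2) has no saddle point. Let the inspector play day 1 with probability p; indifference gives 13p − 6(1−p) = −5p + 5(1−p), so p = 11/29.
Similarly the inspectee's optimal q on day 1 is 10/29, and the value is 13·(10/29) + (-5)·(19/29) = 35/29.

35/29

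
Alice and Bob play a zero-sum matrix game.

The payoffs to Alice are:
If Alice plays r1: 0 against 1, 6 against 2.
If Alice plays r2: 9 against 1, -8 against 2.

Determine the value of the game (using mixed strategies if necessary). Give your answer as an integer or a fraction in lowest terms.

54/23

Row minima are 0 and -8, so Alice's maximin is 0; column maxima are 9 and 6, so Bob's minimax is 6. These differ, so the equilibrium is in mixed strategies.
Let Alice play r1 with probability p. Bob is indifferent when 9(1−p) = 6p − 8(1−p), giving p = 17/23.
Let Bob play 1 with probability q. Alice is indifferent when 6(1−q) = 9q − 8(1−q), giving q = 14/23.
The value is 0·(14/23) + (6)·(9/23) = 54/23.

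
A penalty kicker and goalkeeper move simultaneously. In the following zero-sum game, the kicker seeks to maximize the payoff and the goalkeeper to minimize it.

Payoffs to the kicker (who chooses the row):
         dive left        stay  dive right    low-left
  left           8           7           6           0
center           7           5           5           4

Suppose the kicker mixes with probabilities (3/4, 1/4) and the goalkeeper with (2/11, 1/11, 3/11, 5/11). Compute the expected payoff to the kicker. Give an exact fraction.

Against (2/11, 1/11, 3/11, 5/11), each row's expected payoff is left: 41/11; center: 54/11.
Taking the (3/4, 1/4)-weighted average: (3/4)·(41/11) + (1/4)·(54/11) = 177/44.

177/44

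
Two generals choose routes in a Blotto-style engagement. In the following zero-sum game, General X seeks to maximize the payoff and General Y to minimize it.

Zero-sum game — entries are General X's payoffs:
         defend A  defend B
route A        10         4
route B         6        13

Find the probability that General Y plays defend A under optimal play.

Row minima are 4 and 6, so General X's maximin is 6; column maxima are 10 and 13, so General Y's minimax is 10. These differ, so the equilibrium is in mixed strategies.
Let General Y play defend A with probability q. General X is indifferent when 10q + 4(1−q) = 6q + 13(1−q), giving q = 9/13.

9/13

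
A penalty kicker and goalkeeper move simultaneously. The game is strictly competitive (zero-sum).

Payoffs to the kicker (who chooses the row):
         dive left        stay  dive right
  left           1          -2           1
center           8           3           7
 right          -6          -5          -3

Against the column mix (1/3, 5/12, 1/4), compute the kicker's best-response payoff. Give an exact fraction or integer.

left: (1)·(1/3) + (-2)·(5/12) + (1)·(1/4) = -1/4.
center: (8)·(1/3) + (3)·(5/12) + (7)·(1/4) = 17/3.
right: (-6)·(1/3) + (-5)·(5/12) + (-3)·(1/4) = -29/6.
The best pure response is center with expected payoff 17/3.

17/3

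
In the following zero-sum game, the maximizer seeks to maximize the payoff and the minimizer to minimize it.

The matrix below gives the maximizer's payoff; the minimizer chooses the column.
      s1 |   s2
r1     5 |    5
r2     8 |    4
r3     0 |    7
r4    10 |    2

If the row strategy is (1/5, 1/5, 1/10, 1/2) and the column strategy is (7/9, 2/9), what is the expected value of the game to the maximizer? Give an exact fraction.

Against (7/9, 2/9), each row's expected payoff is r1: 5; r2: 64/9; r3: 14/9; r4: 74/9.
Taking the (1/5, 1/5, 1/10, 1/2)-weighted average: (1/5)·(5) + (1/5)·(64/9) + (1/10)·(14/9) + (1/2)·(74/9) = 301/45.

301/45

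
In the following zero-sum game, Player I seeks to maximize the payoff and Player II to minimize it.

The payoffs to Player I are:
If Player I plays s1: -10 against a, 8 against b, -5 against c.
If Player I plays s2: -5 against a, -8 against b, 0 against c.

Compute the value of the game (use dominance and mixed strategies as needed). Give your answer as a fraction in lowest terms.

Column c is strictly dominated by a for Player II (it gives Player I more in every row).
The remaining 2×2 game on (s1, s2) × (a, b) has no saddle point. Let Player I play s1 with probability p; indifference gives −10p − 5(1−p) = 8p − 8(1−p), so p = 1/7.
Similarly Player II's optimal q on a is 16/21, and the value is -10·(16/21) + (8)·(5/21) = -40/7.

-40/7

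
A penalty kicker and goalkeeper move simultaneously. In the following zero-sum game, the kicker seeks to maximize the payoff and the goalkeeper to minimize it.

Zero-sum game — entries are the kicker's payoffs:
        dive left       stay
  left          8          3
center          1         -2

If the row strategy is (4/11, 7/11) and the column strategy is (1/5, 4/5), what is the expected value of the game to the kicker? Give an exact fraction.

Against (1/5, 4/5), each row's expected payoff is left: 4; center: -7/5.
Taking the (4/11, 7/11)-weighted average: (4/11)·(4) + (7/11)·(-7/5) = 31/55.

31/55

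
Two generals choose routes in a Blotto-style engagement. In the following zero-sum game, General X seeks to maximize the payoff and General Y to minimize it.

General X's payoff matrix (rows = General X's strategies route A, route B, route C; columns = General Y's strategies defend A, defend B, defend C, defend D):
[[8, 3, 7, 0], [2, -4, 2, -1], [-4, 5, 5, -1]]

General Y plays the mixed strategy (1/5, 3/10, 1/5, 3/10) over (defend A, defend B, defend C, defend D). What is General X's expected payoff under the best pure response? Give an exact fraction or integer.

39/10

route A: (8)·(1/5) + (3)·(3/10) + (7)·(1/5) + (0)·(3/10) = 39/10.
route B: (2)·(1/5) + (-4)·(3/10) + (2)·(1/5) + (-1)·(3/10) = -7/10.
route C: (-4)·(1/5) + (5)·(3/10) + (5)·(1/5) + (-1)·(3/10) = 7/5.
The best pure response is route A with expected payoff 39/10.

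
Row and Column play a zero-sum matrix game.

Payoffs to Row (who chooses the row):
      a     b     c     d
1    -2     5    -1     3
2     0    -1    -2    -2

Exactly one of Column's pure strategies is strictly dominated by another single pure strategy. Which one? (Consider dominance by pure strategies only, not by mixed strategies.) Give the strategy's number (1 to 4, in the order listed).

Column prefers columns that give Row less. Compare b with c: -1 < 5, -2 < -1.
So c strictly dominates b for Column; b is strictly dominated.

2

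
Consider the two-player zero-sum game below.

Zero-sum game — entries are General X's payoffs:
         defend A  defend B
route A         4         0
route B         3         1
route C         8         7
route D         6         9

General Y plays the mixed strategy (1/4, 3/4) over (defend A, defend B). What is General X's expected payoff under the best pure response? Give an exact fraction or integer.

33/4

route A: (4)·(1/4) + (0)·(3/4) = 1.
route B: (3)·(1/4) + (1)·(3/4) = 3/2.
route C: (8)·(1/4) + (7)·(3/4) = 29/4.
route D: (6)·(1/4) + (9)·(3/4) = 33/4.
The best pure response is route D with expected payoff 33/4.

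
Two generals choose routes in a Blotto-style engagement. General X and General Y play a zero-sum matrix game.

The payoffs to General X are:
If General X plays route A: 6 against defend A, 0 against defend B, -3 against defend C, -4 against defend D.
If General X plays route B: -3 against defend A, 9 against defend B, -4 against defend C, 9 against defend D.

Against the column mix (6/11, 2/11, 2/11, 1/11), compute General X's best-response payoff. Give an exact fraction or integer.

26/11

route A: (6)·(6/11) + (0)·(2/11) + (-3)·(2/11) + (-4)·(1/11) = 26/11.
route B: (-3)·(6/11) + (9)·(2/11) + (-4)·(2/11) + (9)·(1/11) = 1/11.
The best pure response is route A with expected payoff 26/11.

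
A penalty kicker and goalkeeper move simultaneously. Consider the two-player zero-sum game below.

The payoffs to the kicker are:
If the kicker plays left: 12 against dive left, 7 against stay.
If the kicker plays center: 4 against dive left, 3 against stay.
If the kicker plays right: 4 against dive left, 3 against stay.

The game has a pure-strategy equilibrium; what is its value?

Row minima: 7, 3, 3 → the kicker's maximin is 7.
Column maxima: 12, 7 → the goalkeeper's minimax is 7.
They coincide at (left, stay), so the value is 7.

7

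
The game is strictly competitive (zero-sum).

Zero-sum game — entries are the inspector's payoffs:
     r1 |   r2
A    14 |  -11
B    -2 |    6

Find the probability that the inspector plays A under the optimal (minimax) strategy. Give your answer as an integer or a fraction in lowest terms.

8/33

Row minima are -11 and -2, so the inspector's maximin is -2; column maxima are 14 and 6, so the inspectee's minimax is 6. These differ, so the equilibrium is in mixed strategies.
Let the inspector play A with probability p. The inspectee is indifferent when 14p − 2(1−p) = −11p + 6(1−p), giving p = 8/33.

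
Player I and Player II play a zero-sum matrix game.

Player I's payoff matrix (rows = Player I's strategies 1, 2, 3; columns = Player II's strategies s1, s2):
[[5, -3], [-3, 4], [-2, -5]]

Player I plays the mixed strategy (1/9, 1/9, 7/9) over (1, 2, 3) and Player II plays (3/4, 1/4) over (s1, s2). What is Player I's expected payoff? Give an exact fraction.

Against (3/4, 1/4), each row's expected payoff is 1: 3; 2: -5/4; 3: -11/4.
Taking the (1/9, 1/9, 7/9)-weighted average: (1/9)·(3) + (1/9)·(-5/4) + (7/9)·(-11/4) = -35/18.

-35/18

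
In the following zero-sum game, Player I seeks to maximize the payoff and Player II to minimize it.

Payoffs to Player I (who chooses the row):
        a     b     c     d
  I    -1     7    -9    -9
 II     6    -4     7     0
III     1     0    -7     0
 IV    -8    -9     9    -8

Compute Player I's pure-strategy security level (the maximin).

-4

The worst-case payoff for each row is I: -9, II: -4, III: -7, IV: -9.
The best of these is -4.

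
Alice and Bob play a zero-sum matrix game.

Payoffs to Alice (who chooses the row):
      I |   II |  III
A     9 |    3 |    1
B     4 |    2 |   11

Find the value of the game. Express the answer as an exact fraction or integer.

31/11

Column I is strictly dominated by II for Bob (it gives Alice more in every row).
The remaining 2×2 game on (A, B) × (II, III) has no saddle point. Let Alice play A with probability p; indifference gives 3p + 2(1−p) = p + 11(1−p), so p = 9/11.
Similarly Bob's optimal q on II is 10/11, and the value is 3·(10/11) + (1)·(1/11) = 31/11.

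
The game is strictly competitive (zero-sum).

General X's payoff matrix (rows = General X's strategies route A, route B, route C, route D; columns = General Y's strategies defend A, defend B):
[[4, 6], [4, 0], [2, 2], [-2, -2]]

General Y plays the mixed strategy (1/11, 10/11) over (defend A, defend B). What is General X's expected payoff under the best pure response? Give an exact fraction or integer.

route A: (4)·(1/11) + (6)·(10/11) = 64/11.
route B: (4)·(1/11) + (0)·(10/11) = 4/11.
route C: (2)·(1/11) + (2)·(10/11) = 2.
route D: (-2)·(1/11) + (-2)·(10/11) = -2.
The best pure response is route A with expected payoff 64/11.

64/11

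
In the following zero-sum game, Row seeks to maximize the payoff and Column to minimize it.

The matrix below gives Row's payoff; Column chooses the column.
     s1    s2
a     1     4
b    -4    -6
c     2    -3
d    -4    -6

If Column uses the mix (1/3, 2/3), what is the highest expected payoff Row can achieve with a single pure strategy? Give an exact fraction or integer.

3

a: (1)·(1/3) + (4)·(2/3) = 3.
b: (-4)·(1/3) + (-6)·(2/3) = -16/3.
c: (2)·(1/3) + (-3)·(2/3) = -4/3.
d: (-4)·(1/3) + (-6)·(2/3) = -16/3.
The best pure response is a with expected payoff 3.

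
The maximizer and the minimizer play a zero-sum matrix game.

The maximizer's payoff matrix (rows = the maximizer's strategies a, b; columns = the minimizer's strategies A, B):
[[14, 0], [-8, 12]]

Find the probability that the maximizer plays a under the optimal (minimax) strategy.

Row minima are 0 and -8, so the maximizer's maximin is 0; column maxima are 14 and 12, so the minimizer's minimax is 12. These differ, so the equilibrium is in mixed strategies.
Let the maximizer play a with probability p. The minimizer is indifferent when 14p − 8(1−p) = 12(1−p), giving p = 10/17.

10/17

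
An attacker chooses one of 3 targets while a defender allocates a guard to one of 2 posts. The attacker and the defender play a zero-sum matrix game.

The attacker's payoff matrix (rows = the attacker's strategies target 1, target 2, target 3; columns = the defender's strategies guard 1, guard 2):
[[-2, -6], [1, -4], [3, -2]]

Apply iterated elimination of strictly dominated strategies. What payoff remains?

-2

Column guard 1 is strictly dominated by guard 2 for the defender (-6<-2, -4<1, -2<3); eliminate guard 1.
Row target 2 is strictly dominated by row target 3 (-2>-4); eliminate target 2.
Row target 1 is strictly dominated by row target 3 (-2>-6); eliminate target 1.
Only (target 3, guard 2) remains, with payoff -2.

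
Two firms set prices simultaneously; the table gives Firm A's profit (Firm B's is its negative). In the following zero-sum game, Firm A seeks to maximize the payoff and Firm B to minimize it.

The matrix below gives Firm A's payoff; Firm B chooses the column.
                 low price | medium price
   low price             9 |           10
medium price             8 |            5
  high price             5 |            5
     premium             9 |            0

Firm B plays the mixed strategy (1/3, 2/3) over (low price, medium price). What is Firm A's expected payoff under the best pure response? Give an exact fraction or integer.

29/3

low price: (9)·(1/3) + (10)·(2/3) = 29/3.
medium price: (8)·(1/3) + (5)·(2/3) = 6.
high price: (5)·(1/3) + (5)·(2/3) = 5.
premium: (9)·(1/3) + (0)·(2/3) = 3.
The best pure response is low price with expected payoff 29/3.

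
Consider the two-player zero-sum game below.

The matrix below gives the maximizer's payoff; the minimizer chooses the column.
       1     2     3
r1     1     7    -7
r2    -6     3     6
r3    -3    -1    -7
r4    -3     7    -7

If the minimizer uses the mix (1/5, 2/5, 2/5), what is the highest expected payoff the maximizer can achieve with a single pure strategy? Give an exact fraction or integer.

12/5

r1: (1)·(1/5) + (7)·(2/5) + (-7)·(2/5) = 1/5.
r2: (-6)·(1/5) + (3)·(2/5) + (6)·(2/5) = 12/5.
r3: (-3)·(1/5) + (-1)·(2/5) + (-7)·(2/5) = -19/5.
r4: (-3)·(1/5) + (7)·(2/5) + (-7)·(2/5) = -3/5.
The best pure response is r2 with expected payoff 12/5.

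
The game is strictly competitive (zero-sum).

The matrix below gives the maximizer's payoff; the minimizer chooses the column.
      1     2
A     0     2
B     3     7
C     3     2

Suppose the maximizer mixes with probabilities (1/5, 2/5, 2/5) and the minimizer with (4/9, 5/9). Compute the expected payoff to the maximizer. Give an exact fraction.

148/45

Against (4/9, 5/9), each row's expected payoff is A: 10/9; B: 47/9; C: 22/9.
Taking the (1/5, 2/5, 2/5)-weighted average: (1/5)·(10/9) + (2/5)·(47/9) + (2/5)·(22/9) = 148/45.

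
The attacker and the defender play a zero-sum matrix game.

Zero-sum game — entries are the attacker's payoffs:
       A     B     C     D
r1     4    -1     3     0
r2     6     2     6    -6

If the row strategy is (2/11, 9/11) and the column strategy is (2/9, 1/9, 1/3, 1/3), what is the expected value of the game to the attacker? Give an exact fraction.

158/99

Against (2/9, 1/9, 1/3, 1/3), each row's expected payoff is r1: 16/9; r2: 14/9.
Taking the (2/11, 9/11)-weighted average: (2/11)·(16/9) + (9/11)·(14/9) = 158/99.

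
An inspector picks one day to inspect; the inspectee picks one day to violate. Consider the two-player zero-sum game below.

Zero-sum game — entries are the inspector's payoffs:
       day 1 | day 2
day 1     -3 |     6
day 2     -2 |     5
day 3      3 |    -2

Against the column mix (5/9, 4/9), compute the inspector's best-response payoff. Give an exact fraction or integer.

10/9

day 1: (-3)·(5/9) + (6)·(4/9) = 1.
day 2: (-2)·(5/9) + (5)·(4/9) = 10/9.
day 3: (3)·(5/9) + (-2)·(4/9) = 7/9.
The best pure response is day 2 with expected payoff 10/9.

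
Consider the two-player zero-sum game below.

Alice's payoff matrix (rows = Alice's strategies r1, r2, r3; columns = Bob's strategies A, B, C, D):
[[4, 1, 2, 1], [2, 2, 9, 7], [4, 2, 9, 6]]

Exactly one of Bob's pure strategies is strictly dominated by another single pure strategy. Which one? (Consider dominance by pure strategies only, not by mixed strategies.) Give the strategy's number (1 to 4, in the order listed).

3

Bob prefers columns that give Alice less. Compare C with B: 1 < 2, 2 < 9, 2 < 9.
So B strictly dominates C for Bob; C is strictly dominated.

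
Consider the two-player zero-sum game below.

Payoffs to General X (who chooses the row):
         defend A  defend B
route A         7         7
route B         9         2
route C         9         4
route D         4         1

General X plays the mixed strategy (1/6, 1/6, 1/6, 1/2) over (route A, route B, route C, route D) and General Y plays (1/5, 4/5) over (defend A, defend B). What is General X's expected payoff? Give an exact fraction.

101/30

Against (1/5, 4/5), each row's expected payoff is route A: 7; route B: 17/5; route C: 5; route D: 8/5.
Taking the (1/6, 1/6, 1/6, 1/2)-weighted average: (1/6)·(7) + (1/6)·(17/5) + (1/6)·(5) + (1/2)·(8/5) = 101/30.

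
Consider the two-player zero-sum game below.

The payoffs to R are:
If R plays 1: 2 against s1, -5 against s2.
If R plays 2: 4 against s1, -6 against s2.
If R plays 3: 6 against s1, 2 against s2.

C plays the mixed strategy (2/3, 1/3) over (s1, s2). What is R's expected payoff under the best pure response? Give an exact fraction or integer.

1: (2)·(2/3) + (-5)·(1/3) = -1/3.
2: (4)·(2/3) + (-6)·(1/3) = 2/3.
3: (6)·(2/3) + (2)·(1/3) = 14/3.
The best pure response is 3 with expected payoff 14/3.

14/3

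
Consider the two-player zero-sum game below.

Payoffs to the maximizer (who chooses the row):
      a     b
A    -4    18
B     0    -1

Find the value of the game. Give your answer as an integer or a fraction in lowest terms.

Row minima are -4 and -1, so the maximizer's maximin is -1; column maxima are 0 and 18, so the minimizer's minimax is 0. These differ, so the equilibrium is in mixed strategies.
Let the maximizer play A with probability p. The minimizer is indifferent when −4p = 18p − (1−p), giving p = 1/23.
Let the minimizer play a with probability q. The maximizer is indifferent when −4q + 18(1−q) = −(1−q), giving q = 19/23.
The value is -4·(19/23) + (18)·(4/23) = -4/23.

-4/23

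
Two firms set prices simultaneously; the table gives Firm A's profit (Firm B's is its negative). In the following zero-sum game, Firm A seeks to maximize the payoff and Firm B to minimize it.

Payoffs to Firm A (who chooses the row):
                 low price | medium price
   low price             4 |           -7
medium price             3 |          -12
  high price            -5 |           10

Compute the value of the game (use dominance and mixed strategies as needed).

Row medium price is strictly dominated by row low price, so Firm A never plays it.
The remaining 2×2 game on (low price, high price) × (low price, medium price) has no saddle point. Let Firm A play low price with probability p; indifference gives 4p − 5(1−p) = −7p + 10(1−p), so p = 15/26.
Similarly Firm B's optimal q on low price is 17/26, and the value is 4·(17/26) + (-7)·(9/26) = 5/26.

5/26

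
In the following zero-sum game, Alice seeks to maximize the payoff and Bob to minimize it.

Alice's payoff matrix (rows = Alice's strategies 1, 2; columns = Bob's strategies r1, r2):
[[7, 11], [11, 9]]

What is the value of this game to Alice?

Row minima are 7 and 9, so Alice's maximin is 9; column maxima are 11 and 11, so Bob's minimax is 11. These differ, so the equilibrium is in mixed strategies.
Let Alice play 1 with probability p. Bob is indifferent when 7p + 11(1−p) = 11p + 9(1−p), giving p = 1/3.
Let Bob play r1 with probability q. Alice is indifferent when 7q + 11(1−q) = 11q + 9(1−q), giving q = 1/3.
The value is 7·(1/3) + (11)·(2/3) = 29/3.

29/3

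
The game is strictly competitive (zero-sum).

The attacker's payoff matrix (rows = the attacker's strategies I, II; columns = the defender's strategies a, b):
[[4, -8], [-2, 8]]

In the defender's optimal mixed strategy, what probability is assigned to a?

Row minima are -8 and -2, so the attacker's maximin is -2; column maxima are 4 and 8, so the defender's minimax is 4. These differ, so the equilibrium is in mixed strategies.
Let the defender play a with probability q. The attacker is indifferent when 4q − 8(1−q) = −2q + 8(1−q), giving q = 8/11.

8/11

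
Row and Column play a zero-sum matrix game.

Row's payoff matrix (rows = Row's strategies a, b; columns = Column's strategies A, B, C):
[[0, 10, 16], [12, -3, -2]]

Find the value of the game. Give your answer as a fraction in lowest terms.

Column C is strictly dominated by B for Column (it gives Row more in every row).
The remaining 2×2 game on (a, b) × (A, B) has no saddle point. Let Row play a with probability p; indifference gives 12(1−p) = 10p − 3(1−p), so p = 3/5.
Similarly Column's optimal q on A is 13/25, and the value is 0·(13/25) + (10)·(12/25) = 24/5.

24/5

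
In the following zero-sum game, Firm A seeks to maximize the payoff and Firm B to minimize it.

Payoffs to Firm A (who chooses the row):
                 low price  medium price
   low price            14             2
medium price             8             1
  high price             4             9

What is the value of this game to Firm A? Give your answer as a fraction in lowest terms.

Row medium price is strictly dominated by row low price, so Firm A never plays it.
The remaining 2×2 game on (low price, high price) × (low price, medium price) has no saddle point. Let Firm A play low price with probability p; indifference gives 14p + 4(1−p) = 2p + 9(1−p), so p = 5/17.
Similarly Firm B's optimal q on low price is 7/17, and the value is 14·(7/17) + (2)·(10/17) = 118/17.

118/17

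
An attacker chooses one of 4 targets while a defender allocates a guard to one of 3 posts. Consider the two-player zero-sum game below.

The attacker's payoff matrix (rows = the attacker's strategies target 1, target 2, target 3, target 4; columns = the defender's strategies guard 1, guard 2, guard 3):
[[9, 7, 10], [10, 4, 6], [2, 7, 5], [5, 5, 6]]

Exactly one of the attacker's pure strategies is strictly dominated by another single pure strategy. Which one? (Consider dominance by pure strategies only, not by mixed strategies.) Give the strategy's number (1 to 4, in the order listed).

4

Compare target 4 with target 1: 9 > 5, 7 > 5, 10 > 6.
So target 1 strictly dominates target 4 for the attacker; target 4 is strictly dominated.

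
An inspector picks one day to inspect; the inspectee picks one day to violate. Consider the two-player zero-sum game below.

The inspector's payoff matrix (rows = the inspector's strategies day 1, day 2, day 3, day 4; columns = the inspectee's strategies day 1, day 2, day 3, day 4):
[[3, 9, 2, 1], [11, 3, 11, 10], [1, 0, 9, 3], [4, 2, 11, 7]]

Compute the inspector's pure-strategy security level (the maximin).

3

The worst-case payoff for each row is day 1: 1, day 2: 3, day 3: 0, day 4: 2.
The best of these is 3.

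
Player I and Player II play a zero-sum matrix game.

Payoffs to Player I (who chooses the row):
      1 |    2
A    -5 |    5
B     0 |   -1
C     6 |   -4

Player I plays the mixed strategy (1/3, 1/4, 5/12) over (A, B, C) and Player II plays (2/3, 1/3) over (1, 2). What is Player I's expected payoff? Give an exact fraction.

17/36

Against (2/3, 1/3), each row's expected payoff is A: -5/3; B: -1/3; C: 8/3.
Taking the (1/3, 1/4, 5/12)-weighted average: (1/3)·(-5/3) + (1/4)·(-1/3) + (5/12)·(8/3) = 17/36.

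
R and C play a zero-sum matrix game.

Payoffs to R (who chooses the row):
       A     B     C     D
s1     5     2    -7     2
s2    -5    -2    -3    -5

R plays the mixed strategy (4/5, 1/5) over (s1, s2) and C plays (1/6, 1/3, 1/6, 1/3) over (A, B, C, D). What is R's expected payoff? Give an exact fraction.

1/15

Against (1/6, 1/3, 1/6, 1/3), each row's expected payoff is s1: 1; s2: -11/3.
Taking the (4/5, 1/5)-weighted average: (4/5)·(1) + (1/5)·(-11/3) = 1/15.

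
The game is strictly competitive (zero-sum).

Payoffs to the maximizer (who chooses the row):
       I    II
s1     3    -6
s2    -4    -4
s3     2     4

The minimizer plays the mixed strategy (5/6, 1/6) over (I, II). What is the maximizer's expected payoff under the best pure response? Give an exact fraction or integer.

s1: (3)·(5/6) + (-6)·(1/6) = 3/2.
s2: (-4)·(5/6) + (-4)·(1/6) = -4.
s3: (2)·(5/6) + (4)·(1/6) = 7/3.
The best pure response is s3 with expected payoff 7/3.

7/3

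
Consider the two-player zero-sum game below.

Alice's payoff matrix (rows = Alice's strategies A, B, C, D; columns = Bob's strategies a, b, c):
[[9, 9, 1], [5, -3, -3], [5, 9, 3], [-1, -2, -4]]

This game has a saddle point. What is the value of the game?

3

Row minima: 1, -3, 3, -4 → Alice's maximin is 3.
Column maxima: 9, 9, 3 → Bob's minimax is 3.
They coincide at (C, c), so the value is 3.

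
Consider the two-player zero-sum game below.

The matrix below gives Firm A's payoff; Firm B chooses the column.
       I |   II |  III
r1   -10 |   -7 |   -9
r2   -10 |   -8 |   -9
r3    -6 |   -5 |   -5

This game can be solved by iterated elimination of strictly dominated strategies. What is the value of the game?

-6

Column II is strictly dominated by I for Firm B (-10<-7, -10<-8, -6<-5); eliminate II.
Row r1 is strictly dominated by row r3 (-6>-10, -5>-9); eliminate r1.
Column III is strictly dominated by I for Firm B (-10<-9, -6<-5); eliminate III.
Row r2 is strictly dominated by row r3 (-6>-10); eliminate r2.
Only (r3, I) remains, with payoff -6.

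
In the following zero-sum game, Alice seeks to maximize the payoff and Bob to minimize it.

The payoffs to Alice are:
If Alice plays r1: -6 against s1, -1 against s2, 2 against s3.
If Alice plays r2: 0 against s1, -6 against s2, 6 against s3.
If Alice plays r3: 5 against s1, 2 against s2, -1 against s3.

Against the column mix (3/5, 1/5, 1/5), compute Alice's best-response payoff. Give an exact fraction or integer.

16/5

r1: (-6)·(3/5) + (-1)·(1/5) + (2)·(1/5) = -17/5.
r2: (0)·(3/5) + (-6)·(1/5) + (6)·(1/5) = 0.
r3: (5)·(3/5) + (2)·(1/5) + (-1)·(1/5) = 16/5.
The best pure response is r3 with expected payoff 16/5.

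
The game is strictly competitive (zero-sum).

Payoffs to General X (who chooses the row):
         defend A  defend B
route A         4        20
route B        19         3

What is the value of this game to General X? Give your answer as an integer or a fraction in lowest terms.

23/2

Row minima are 4 and 3, so General X's maximin is 4; column maxima are 19 and 20, so General Y's minimax is 19. These differ, so the equilibrium is in mixed strategies.
Let General X play route A with probability p. General Y is indifferent when 4p + 19(1−p) = 20p + 3(1−p), giving p = 1/2.
Let General Y play defend A with probability q. General X is indifferent when 4q + 20(1−q) = 19q + 3(1−q), giving q = 17/32.
The value is 4·(17/32) + (20)·(15/32) = 23/2.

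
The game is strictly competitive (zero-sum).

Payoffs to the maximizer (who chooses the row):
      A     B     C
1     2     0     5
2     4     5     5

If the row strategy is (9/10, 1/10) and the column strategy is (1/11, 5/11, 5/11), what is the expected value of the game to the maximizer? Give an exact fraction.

Against (1/11, 5/11, 5/11), each row's expected payoff is 1: 27/11; 2: 54/11.
Taking the (9/10, 1/10)-weighted average: (9/10)·(27/11) + (1/10)·(54/11) = 27/10.

27/10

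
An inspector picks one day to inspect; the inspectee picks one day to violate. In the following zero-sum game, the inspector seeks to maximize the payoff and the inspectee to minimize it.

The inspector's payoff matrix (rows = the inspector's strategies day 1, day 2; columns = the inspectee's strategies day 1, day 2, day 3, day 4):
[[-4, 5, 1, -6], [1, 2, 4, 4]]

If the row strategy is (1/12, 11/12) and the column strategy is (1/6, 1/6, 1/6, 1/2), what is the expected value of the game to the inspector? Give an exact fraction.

Against (1/6, 1/6, 1/6, 1/2), each row's expected payoff is day 1: -8/3; day 2: 19/6.
Taking the (1/12, 11/12)-weighted average: (1/12)·(-8/3) + (11/12)·(19/6) = 193/72.

193/72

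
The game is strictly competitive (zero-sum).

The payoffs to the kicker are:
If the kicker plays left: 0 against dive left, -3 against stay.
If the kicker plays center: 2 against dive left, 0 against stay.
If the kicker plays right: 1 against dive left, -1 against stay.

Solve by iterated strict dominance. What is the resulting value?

Column dive left is strictly dominated by stay for the goalkeeper (-3<0, 0<2, -1<1); eliminate dive left.
Row left is strictly dominated by row center (0>-3); eliminate left.
Row right is strictly dominated by row center (0>-1); eliminate right.
Only (center, stay) remains, with payoff 0.

0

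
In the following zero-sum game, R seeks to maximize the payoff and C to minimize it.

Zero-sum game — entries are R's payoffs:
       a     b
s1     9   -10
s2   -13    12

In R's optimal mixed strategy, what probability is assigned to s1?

25/44

Row minima are -10 and -13, so R's maximin is -10; column maxima are 9 and 12, so C's minimax is 9. These differ, so the equilibrium is in mixed strategies.
Let R play s1 with probability p. C is indifferent when 9p − 13(1−p) = −10p + 12(1−p), giving p = 25/44.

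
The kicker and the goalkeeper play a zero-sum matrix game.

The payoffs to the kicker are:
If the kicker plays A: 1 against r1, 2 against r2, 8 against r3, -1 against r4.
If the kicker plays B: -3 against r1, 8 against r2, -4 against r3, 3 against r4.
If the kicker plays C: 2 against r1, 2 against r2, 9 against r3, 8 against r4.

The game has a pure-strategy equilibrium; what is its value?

Row minima: -1, -4, 2 → the kicker's maximin is 2.
Column maxima: 2, 8, 9, 8 → the goalkeeper's minimax is 2.
They coincide at (C, r1), so the value is 2.

2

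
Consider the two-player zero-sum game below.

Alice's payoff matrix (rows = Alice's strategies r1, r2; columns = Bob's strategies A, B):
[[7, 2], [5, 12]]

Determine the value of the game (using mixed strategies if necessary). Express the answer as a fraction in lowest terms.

37/6

Row minima are 2 and 5, so Alice's maximin is 5; column maxima are 7 and 12, so Bob's minimax is 7. These differ, so the equilibrium is in mixed strategies.
Let Alice play r1 with probability p. Bob is indifferent when 7p + 5(1−p) = 2p + 12(1−p), giving p = 7/12.
Let Bob play A with probability q. Alice is indifferent when 7q + 2(1−q) = 5q + 12(1−q), giving q = 5/6.
The value is 7·(5/6) + (2)·(1/6) = 37/6.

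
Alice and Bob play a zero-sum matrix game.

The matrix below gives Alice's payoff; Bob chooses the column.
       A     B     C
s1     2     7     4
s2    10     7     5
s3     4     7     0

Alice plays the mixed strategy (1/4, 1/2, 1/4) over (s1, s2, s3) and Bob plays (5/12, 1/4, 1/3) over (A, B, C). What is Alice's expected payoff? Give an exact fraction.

45/8

Against (5/12, 1/4, 1/3), each row's expected payoff is s1: 47/12; s2: 91/12; s3: 41/12.
Taking the (1/4, 1/2, 1/4)-weighted average: (1/4)·(47/12) + (1/2)·(91/12) + (1/4)·(41/12) = 45/8.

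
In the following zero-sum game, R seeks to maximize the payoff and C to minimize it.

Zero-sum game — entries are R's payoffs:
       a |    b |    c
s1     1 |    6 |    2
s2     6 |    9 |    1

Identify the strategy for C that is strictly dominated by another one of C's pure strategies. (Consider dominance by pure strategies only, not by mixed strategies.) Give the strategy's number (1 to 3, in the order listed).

2

C prefers columns that give R less. Compare b with a: 1 < 6, 6 < 9.
So a strictly dominates b for C; b is strictly dominated.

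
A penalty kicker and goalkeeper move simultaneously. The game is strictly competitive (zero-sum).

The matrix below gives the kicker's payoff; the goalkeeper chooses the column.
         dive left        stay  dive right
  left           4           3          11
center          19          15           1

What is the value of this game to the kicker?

Column dive left is strictly dominated by stay for the goalkeeper (it gives the kicker more in every row).
The remaining 2×2 game on (left, center) × (stay, dive right) has no saddle point. Let the kicker play left with probability p; indifference gives 3p + 15(1−p) = 11p + (1−p), so p = 7/11.
Similarly the goalkeeper's optimal q on stay is 5/11, and the value is 3·(5/11) + (11)·(6/11) = 81/11.

81/11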